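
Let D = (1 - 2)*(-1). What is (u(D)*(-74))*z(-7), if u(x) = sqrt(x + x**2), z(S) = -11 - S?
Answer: 296*sqrt(2) ≈ 418.61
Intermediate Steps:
D = 1 (D = -1*(-1) = 1)
(u(D)*(-74))*z(-7) = (sqrt(1*(1 + 1))*(-74))*(-11 - 1*(-7)) = (sqrt(1*2)*(-74))*(-11 + 7) = (sqrt(2)*(-74))*(-4) = -74*sqrt(2)*(-4) = 296*sqrt(2)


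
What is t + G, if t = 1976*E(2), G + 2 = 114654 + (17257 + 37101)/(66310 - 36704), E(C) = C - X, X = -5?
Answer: 1901975831/14803 ≈ 1.2849e+5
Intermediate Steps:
E(C) = 5 + C (E(C) = C - 1*(-5) = C + 5 = 5 + C)
G = 1697220735/14803 (G = -2 + (114654 + (17257 + 37101)/(66310 - 36704)) = -2 + (114654 + 54358/29606) = -2 + (114654 + 54358*(1/29606)) = -2 + (114654 + 27179/14803) = -2 + 1697250341/14803 = 1697220735/14803 ≈ 1.1465e+5)
t = 13832 (t = 1976*(5 + 2) = 1976*7 = 13832)
t + G = 13832 + 1697220735/14803 = 1901975831/14803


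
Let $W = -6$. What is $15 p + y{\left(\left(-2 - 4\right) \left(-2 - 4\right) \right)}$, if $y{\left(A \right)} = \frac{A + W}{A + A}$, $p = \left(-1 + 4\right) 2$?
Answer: $\frac{1085}{12} \approx 90.417$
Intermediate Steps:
$p = 6$ ($p = 3 \cdot 2 = 6$)
$y{\left(A \right)} = \frac{-6 + A}{2 A}$ ($y{\left(A \right)} = \frac{A - 6}{A + A} = \frac{-6 + A}{2 A}$)
$15 p + y{\left(\left(-2 - 4\right) \left(-2 - 4\right) \right)} = 15 \cdot 6 + \frac{-6 + \left(-2 - 4\right) \left(-2 - 4\right)}{2 \left(-2 - 4\right) \left(-2 - 4\right)} = 90 + \frac{-6 - -36}{2 \left(\left(-6\right) \left(-6\right)\right)} = 90 + \frac{-6 + 36}{2 \cdot 36} = 90 + \frac{1}{2} \cdot \frac{1}{36} \cdot 30 = 90 + \frac{5}{12} = \frac{1085}{12}$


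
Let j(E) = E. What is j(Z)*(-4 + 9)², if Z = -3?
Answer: -75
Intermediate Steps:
j(Z)*(-4 + 9)² = -3*(-4 + 9)² = -3*5² = -3*25 = -75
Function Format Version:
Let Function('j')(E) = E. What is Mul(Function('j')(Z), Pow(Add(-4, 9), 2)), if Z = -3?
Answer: -75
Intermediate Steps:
Mul(Function('j')(Z), Pow(Add(-4, 9), 2)) = Mul(-3, Pow(Add(-4, 9), 2)) = Mul(-3, Pow(5, 2)) = Mul(-3, 25) = -75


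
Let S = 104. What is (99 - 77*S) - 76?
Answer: -7985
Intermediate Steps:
(99 - 77*S) - 76 = (99 - 77*104) - 76 = (99 - 8008) - 76 = -7909 - 76 = -7985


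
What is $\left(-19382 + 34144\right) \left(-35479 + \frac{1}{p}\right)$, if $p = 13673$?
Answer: $- \frac{59182732652}{113} \approx -5.2374 \cdot 10^{8}$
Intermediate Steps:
$\left(-19382 + 34144\right) \left(-35479 + \frac{1}{p}\right) = \left(-19382 + 34144\right) \left(-35479 + \frac{1}{13673}\right) = 14762 \left(-35479 + \frac{1}{13673}\right) = 14762 \left(- \frac{485104366}{13673}\right) = - \frac{59182732652}{113}$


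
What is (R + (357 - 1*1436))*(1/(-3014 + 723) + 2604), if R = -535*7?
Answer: -28778840712/2291 ≈ -1.2562e+7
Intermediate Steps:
R = -3745
(R + (357 - 1*1436))*(1/(-3014 + 723) + 2604) = (-3745 + (357 - 1*1436))*(1/(-3014 + 723) + 2604) = (-3745 + (357 - 1436))*(1/(-2291) + 2604) = (-3745 - 1079)*(-1/2291 + 2604) = -4824*5965763/2291 = -28778840712/2291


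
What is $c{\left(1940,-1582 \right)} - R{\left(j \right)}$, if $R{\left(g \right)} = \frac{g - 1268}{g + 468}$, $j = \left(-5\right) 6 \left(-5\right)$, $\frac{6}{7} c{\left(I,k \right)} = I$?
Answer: $\frac{699929}{309} \approx 2265.1$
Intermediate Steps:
$c{\left(I,k \right)} = \frac{7 I}{6}$
$j = 150$ ($j = \left(-30\right) \left(-5\right) = 150$)
$R{\left(g \right)} = \frac{-1268 + g}{468 + g}$
$c{\left(1940,-1582 \right)} - R{\left(j \right)} = \frac{7}{6} \cdot 1940 - \frac{-1268 + 150}{468 + 150} = \frac{6790}{3} - \frac{1}{618} \left(-1118\right) = \frac{6790}{3} - - \frac{559}{309} = \frac{6790}{3} + \frac{559}{309} = \frac{699929}{309}$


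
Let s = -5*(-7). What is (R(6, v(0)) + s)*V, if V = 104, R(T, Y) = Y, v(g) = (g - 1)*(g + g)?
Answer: 3640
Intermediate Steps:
v(g) = 2*g*(-1 + g) (v(g) = (-1 + g)*(2*g) = 2*g*(-1 + g))
s = 35
(R(6, v(0)) + s)*V = (2*0*(-1 + 0) + 35)*104 = (2*0*(-1) + 35)*104 = (0 + 35)*104 = 35*104 = 3640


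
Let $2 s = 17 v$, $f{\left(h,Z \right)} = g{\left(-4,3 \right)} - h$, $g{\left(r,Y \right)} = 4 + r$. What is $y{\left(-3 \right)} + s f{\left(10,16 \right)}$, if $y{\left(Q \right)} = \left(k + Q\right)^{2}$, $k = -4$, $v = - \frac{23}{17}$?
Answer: $164$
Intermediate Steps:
$v = - \frac{23}{17}$ ($v = \left(-23\right) \frac{1}{17} = - \frac{23}{17} \approx -1.3529$)
$f{\left(h,Z \right)} = - h$ ($f{\left(h,Z \right)} = \left(4 - 4\right) - h = 0 - h = - h$)
$y{\left(Q \right)} = \left(-4 + Q\right)^{2}$
$s = - \frac{23}{2}$ ($s = \frac{17 \left(- \frac{23}{17}\right)}{2} = \frac{1}{2} \left(-23\right) = - \frac{23}{2} \approx -11.5$)
$y{\left(-3 \right)} + s f{\left(10,16 \right)} = \left(-4 - 3\right)^{2} - \frac{23 \left(\left(-1\right) 10\right)}{2} = \left(-7\right)^{2} - -115 = 49 + 115 = 164$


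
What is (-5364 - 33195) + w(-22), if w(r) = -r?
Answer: -38537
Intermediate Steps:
(-5364 - 33195) + w(-22) = (-5364 - 33195) - 1*(-22) = -38559 + 22 = -38537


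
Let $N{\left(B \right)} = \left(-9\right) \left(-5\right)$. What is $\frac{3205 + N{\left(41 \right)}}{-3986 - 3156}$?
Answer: $- \frac{1625}{3571} \approx -0.45505$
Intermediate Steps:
$N{\left(B \right)} = 45$
$\frac{3205 + N{\left(41 \right)}}{-3986 - 3156} = \frac{3205 + 45}{-3986 - 3156} = \frac{3250}{-7142} = 3250 \left(- \frac{1}{7142}\right) = - \frac{1625}{3571}$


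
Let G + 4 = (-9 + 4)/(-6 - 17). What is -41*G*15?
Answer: 53505/23 ≈ 2326.3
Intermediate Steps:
G = -87/23 (G = -4 + (-9 + 4)/(-6 - 17) = -4 - 5/(-23) = -4 - 5*(-1/23) = -4 + 5/23 = -87/23 ≈ -3.7826)
-41*G*15 = -41*(-87/23)*15 = (3567/23)*15 = 53505/23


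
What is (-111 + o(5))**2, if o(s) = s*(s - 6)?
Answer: 13456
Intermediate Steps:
o(s) = s*(-6 + s)
(-111 + o(5))**2 = (-111 + 5*(-6 + 5))**2 = (-111 + 5*(-1))**2 = (-111 - 5)**2 = (-116)**2 = 13456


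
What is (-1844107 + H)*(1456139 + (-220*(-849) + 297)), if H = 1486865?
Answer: -587025770272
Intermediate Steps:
(-1844107 + H)*(1456139 + (-220*(-849) + 297)) = (-1844107 + 1486865)*(1456139 + (-220*(-849) + 297)) = -357242*(1456139 + (186780 + 297)) = -357242*(1456139 + 187077) = -357242*1643216 = -587025770272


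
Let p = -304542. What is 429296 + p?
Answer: 124754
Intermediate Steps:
429296 + p = 429296 - 304542 = 124754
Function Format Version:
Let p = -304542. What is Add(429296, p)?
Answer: 124754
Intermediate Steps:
Add(429296, p) = Add(429296, -304542) = 124754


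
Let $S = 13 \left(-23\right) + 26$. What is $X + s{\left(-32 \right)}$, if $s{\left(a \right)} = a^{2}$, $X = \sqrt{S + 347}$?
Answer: $1024 + \sqrt{74} \approx 1032.6$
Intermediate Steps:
$S = -273$ ($S = -299 + 26 = -273$)
$X = \sqrt{74}$ ($X = \sqrt{-273 + 347} = \sqrt{74} \approx 8.6023$)
$X + s{\left(-32 \right)} = \sqrt{74} + \left(-32\right)^{2} = \sqrt{74} + 1024 = 1024 + \sqrt{74}$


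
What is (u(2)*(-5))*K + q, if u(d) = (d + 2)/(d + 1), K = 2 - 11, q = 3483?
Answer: 3543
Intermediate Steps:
K = -9
u(d) = (2 + d)/(1 + d)
(u(2)*(-5))*K + q = (((2 + 2)/(1 + 2))*(-5))*(-9) + 3483 = ((4/3)*(-5))*(-9) + 3483 = -20/3*(-9) + 3483 = 60 + 3483 = 3543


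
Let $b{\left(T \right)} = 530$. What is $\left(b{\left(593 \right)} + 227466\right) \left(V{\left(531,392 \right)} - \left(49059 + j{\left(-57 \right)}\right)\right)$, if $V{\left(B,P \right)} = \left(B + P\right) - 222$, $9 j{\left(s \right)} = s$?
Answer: $- \frac{33071959780}{3} \approx -1.1024 \cdot 10^{10}$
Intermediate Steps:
$j{\left(s \right)} = \frac{s}{9}$
$V{\left(B,P \right)} = -222 + B + P$
$\left(b{\left(593 \right)} + 227466\right) \left(V{\left(531,392 \right)} - \left(49059 + j{\left(-57 \right)}\right)\right) = \left(530 + 227466\right) \left(\left(-222 + 531 + 392\right) - \left(49059 + \frac{1}{9} \left(-57\right)\right)\right) = 227996 \left(701 - \frac{147158}{3}\right) = 227996 \left(- \frac{145055}{3}\right) = - \frac{33071959780}{3}$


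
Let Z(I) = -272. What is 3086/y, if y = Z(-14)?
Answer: -1543/136 ≈ -11.346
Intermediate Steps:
y = -272
3086/y = 3086/(-272) = 3086*(-1/272) = -1543/136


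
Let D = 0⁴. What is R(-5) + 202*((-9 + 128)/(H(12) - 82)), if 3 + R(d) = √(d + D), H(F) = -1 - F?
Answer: -24323/95 + I*√5 ≈ -256.03 + 2.2361*I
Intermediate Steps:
D = 0
R(d) = -3 + √d (R(d) = -3 + √(d + 0) = -3 + √d)
R(-5) + 202*((-9 + 128)/(H(12) - 82)) = (-3 + √(-5)) + 202*((-9 + 128)/((-1 - 1*12) - 82)) = (-3 + I*√5) + 202*(119/((-1 - 12) - 82)) = (-3 + I*√5) + 202*(119/(-13 - 82)) = (-3 + I*√5) + 202*(119/(-95)) = (-3 + I*√5) + 202*(119*(-1/95)) = (-3 + I*√5) + 202*(-119/95) = (-3 + I*√5) - 24038/95 = -24323/95 + I*√5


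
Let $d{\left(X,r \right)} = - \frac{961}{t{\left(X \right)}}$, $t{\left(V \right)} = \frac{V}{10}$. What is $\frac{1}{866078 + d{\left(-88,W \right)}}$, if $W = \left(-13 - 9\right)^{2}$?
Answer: $\frac{44}{38112237} \approx 1.1545 \cdot 10^{-6}$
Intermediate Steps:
$W = 484$ ($W = \left(-22\right)^{2} = 484$)
$t{\left(V \right)} = \frac{V}{10}$ ($t{\left(V \right)} = V \frac{1}{10} = \frac{V}{10}$)
$d{\left(X,r \right)} = - \frac{9610}{X}$ ($d{\left(X,r \right)} = - \frac{961}{\frac{1}{10} X} = - 961 \frac{10}{X} = - \frac{9610}{X}$)
$\frac{1}{866078 + d{\left(-88,W \right)}} = \frac{1}{866078 - \frac{9610}{-88}} = \frac{1}{866078 - - \frac{4805}{44}} = \frac{1}{866078 + \frac{4805}{44}} = \frac{1}{\frac{38112237}{44}} = \frac{44}{38112237}$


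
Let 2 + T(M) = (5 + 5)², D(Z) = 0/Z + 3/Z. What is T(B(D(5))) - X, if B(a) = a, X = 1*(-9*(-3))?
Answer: 71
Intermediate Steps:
D(Z) = 3/Z (D(Z) = 0 + 3/Z = 3/Z)
X = 27 (X = 1*27 = 27)
T(M) = 98 (T(M) = -2 + (5 + 5)² = -2 + 10² = -2 + 100 = 98)
T(B(D(5))) - X = 98 - 1*27 = 98 - 27 = 71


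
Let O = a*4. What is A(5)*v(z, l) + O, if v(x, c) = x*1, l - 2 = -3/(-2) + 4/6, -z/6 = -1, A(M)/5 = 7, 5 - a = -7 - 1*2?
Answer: 266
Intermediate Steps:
a = 14 (a = 5 - (-7 - 1*2) = 5 - (-7 - 2) = 5 - 1*(-9) = 5 + 9 = 14)
A(M) = 35 (A(M) = 5*7 = 35)
O = 56 (O = 14*4 = 56)
z = 6 (z = -6*(-1) = 6)
l = 25/6 (l = 2 + (-3/(-2) + 4/6) = 2 + (-3*(-1/2) + 4*(1/6)) = 2 + (3/2 + 2/3) = 2 + 13/6 = 25/6 ≈ 4.1667)
v(x, c) = x
A(5)*v(z, l) + O = 35*6 + 56 = 210 + 56 = 266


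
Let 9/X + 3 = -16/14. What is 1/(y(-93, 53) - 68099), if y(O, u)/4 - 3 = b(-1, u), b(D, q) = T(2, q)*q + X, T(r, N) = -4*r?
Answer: -29/2023959 ≈ -1.4328e-5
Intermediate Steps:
X = -63/29 (X = 9/(-3 - 16/14) = 9/(-3 - 16*1/14) = 9/(-3 - 8/7) = 9/(-29/7) = 9*(-7/29) = -63/29 ≈ -2.1724)
b(D, q) = -63/29 - 8*q (b(D, q) = (-4*2)*q - 63/29 = -8*q - 63/29 = -63/29 - 8*q)
y(O, u) = 96/29 - 32*u (y(O, u) = 12 + 4*(-63/29 - 8*u) = 12 + (-252/29 - 32*u) = 96/29 - 32*u)
1/(y(-93, 53) - 68099) = 1/((96/29 - 32*53) - 68099) = 1/((96/29 - 1696) - 68099) = 1/(-49088/29 - 68099) = 1/(-2023959/29) = -29/2023959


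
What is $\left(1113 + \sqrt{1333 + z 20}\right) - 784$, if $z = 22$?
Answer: $329 + 3 \sqrt{197} \approx 371.11$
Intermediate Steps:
$\left(1113 + \sqrt{1333 + z 20}\right) - 784 = \left(1113 + \sqrt{1333 + 22 \cdot 20}\right) - 784 = \left(1113 + \sqrt{1333 + 440}\right) - 784 = \left(1113 + \sqrt{1773}\right) - 784 = \left(1113 + 3 \sqrt{197}\right) - 784 = 329 + 3 \sqrt{197}$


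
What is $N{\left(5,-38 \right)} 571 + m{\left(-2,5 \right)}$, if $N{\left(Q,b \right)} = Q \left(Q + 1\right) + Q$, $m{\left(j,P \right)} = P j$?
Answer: $19975$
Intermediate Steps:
$N{\left(Q,b \right)} = Q + Q \left(1 + Q\right)$ ($N{\left(Q,b \right)} = Q \left(1 + Q\right) + Q = Q + Q \left(1 + Q\right)$)
$N{\left(5,-38 \right)} 571 + m{\left(-2,5 \right)} = 5 \left(2 + 5\right) 571 + 5 \left(-2\right) = 5 \cdot 7 \cdot 571 - 10 = 35 \cdot 571 - 10 = 19985 - 10 = 19975$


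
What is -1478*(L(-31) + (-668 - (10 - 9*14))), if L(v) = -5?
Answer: 823246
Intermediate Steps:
-1478*(L(-31) + (-668 - (10 - 9*14))) = -1478*(-5 + (-668 - (10 - 9*14))) = -1478*(-5 + (-668 - (10 - 126))) = -1478*(-5 + (-668 - 1*(-116))) = -1478*(-5 + (-668 + 116)) = -1478*(-5 - 552) = -1478*(-557) = 823246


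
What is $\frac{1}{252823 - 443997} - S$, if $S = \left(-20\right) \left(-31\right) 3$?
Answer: $- \frac{355583641}{191174} \approx -1860.0$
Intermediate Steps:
$S = 1860$ ($S = 620 \cdot 3 = 1860$)
$\frac{1}{252823 - 443997} - S = \frac{1}{252823 - 443997} - 1860 = \frac{1}{-191174} - 1860 = - \frac{1}{191174} - 1860 = - \frac{355583641}{191174}$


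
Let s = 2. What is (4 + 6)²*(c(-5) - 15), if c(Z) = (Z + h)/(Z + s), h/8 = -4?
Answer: -800/3 ≈ -266.67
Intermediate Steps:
h = -32 (h = 8*(-4) = -32)
c(Z) = (-32 + Z)/(2 + Z) (c(Z) = (Z - 32)/(Z + 2) = (-32 + Z)/(2 + Z))
(4 + 6)²*(c(-5) - 15) = (4 + 6)²*((-32 - 5)/(2 - 5) - 15) = 10²*(-37/(-3) - 15) = 100*(-⅓*(-37) - 15) = 100*(37/3 - 15) = 100*(-8/3) = -800/3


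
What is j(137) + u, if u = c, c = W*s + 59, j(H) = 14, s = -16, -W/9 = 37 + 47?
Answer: 12169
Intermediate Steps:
W = -756 (W = -9*(37 + 47) = -9*84 = -756)
c = 12155 (c = -756*(-16) + 59 = 12096 + 59 = 12155)
u = 12155
j(137) + u = 14 + 12155 = 12169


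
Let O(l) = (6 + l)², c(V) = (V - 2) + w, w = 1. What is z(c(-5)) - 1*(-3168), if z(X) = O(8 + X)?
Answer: 3232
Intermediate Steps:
c(V) = -1 + V (c(V) = (V - 2) + 1 = (-2 + V) + 1 = -1 + V)
z(X) = (14 + X)² (z(X) = (6 + (8 + X))² = (14 + X)²)
z(c(-5)) - 1*(-3168) = (14 + (-1 - 5))² - 1*(-3168) = (14 - 6)² + 3168 = 8² + 3168 = 64 + 3168 = 3232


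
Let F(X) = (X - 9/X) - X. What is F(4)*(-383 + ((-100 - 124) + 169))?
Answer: 1971/2 ≈ 985.50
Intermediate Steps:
F(X) = -9/X (F(X) = (X - 9/X) - X = -9/X)
F(4)*(-383 + ((-100 - 124) + 169)) = (-9/4)*(-383 + ((-100 - 124) + 169)) = (-9*¼)*(-383 + (-224 + 169)) = -9*(-383 - 55)/4 = -9/4*(-438) = 1971/2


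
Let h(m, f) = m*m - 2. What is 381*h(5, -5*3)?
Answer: 8763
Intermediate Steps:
h(m, f) = -2 + m² (h(m, f) = m² - 2 = -2 + m²)
381*h(5, -5*3) = 381*(-2 + 5²) = 381*(-2 + 25) = 381*23 = 8763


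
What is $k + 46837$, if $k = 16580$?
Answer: $63417$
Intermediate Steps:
$k + 46837 = 16580 + 46837 = 63417$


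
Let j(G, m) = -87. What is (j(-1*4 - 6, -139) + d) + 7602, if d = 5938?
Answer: 13453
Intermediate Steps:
(j(-1*4 - 6, -139) + d) + 7602 = (-87 + 5938) + 7602 = 5851 + 7602 = 13453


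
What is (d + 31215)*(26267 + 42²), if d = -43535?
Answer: -345341920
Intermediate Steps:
(d + 31215)*(26267 + 42²) = (-43535 + 31215)*(26267 + 42²) = -12320*(26267 + 1764) = -12320*28031 = -345341920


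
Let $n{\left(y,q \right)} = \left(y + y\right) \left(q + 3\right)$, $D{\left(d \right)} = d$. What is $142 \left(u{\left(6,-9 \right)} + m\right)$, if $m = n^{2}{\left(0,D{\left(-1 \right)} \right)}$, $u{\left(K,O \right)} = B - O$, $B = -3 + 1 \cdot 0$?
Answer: $852$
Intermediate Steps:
$n{\left(y,q \right)} = 2 y \left(3 + q\right)$
$B = -3$ ($B = -3 + 0 = -3$)
$u{\left(K,O \right)} = -3 - O$
$m = 0$ ($m = \left(2 \cdot 0 \left(3 - 1\right)\right)^{2} = \left(2 \cdot 0 \cdot 2\right)^{2} = 0^{2} = 0$)
$142 \left(u{\left(6,-9 \right)} + m\right) = 142 \left(\left(-3 - -9\right) + 0\right) = 142 \left(\left(-3 + 9\right) + 0\right) = 142 \left(6 + 0\right) = 142 \cdot 6 = 852$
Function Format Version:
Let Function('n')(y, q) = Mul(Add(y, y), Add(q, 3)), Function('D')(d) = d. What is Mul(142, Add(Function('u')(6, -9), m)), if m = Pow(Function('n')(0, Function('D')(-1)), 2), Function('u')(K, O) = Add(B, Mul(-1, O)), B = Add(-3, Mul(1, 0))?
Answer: 852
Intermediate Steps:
Function('n')(y, q) = Mul(2, y, Add(3, q)) (Function('n')(y, q) = Mul(Mul(2, y), Add(3, q)) = Mul(2, y, Add(3, q)))
B = -3 (B = Add(-3, 0) = -3)
Function('u')(K, O) = Add(-3, Mul(-1, O))
m = 0 (m = Pow(Mul(2, 0, Add(3, -1)), 2) = Pow(Mul(2, 0, 2), 2) = Pow(0, 2) = 0)
Mul(142, Add(Function('u')(6, -9), m)) = Mul(142, Add(Add(-3, Mul(-1, -9)), 0)) = Mul(142, Add(Add(-3, 9), 0)) = Mul(142, Add(6, 0)) = Mul(142, 6) = 852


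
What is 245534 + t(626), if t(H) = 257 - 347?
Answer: 245444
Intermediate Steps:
t(H) = -90
245534 + t(626) = 245534 - 90 = 245444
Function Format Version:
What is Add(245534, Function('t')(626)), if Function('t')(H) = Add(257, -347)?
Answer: 245444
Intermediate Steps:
Function('t')(H) = -90
Add(245534, Function('t')(626)) = Add(245534, -90) = 245444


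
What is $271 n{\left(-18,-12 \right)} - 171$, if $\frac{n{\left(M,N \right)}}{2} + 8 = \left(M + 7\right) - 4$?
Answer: $-12637$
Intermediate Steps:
$n{\left(M,N \right)} = -10 + 2 M$ ($n{\left(M,N \right)} = -16 + 2 \left(\left(M + 7\right) - 4\right) = -16 + 2 \left(\left(7 + M\right) - 4\right) = -16 + 2 \left(3 + M\right) = -16 + \left(6 + 2 M\right) = -10 + 2 M$)
$271 n{\left(-18,-12 \right)} - 171 = 271 \left(-10 + 2 \left(-18\right)\right) - 171 = 271 \left(-10 - 36\right) - 171 = 271 \left(-46\right) - 171 = -12466 - 171 = -12637$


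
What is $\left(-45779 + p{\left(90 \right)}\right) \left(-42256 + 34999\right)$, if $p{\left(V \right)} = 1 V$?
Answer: $331565073$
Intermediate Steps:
$p{\left(V \right)} = V$
$\left(-45779 + p{\left(90 \right)}\right) \left(-42256 + 34999\right) = \left(-45779 + 90\right) \left(-42256 + 34999\right) = \left(-45689\right) \left(-7257\right) = 331565073$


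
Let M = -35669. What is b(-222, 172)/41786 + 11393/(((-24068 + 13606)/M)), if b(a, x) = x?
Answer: 8490433826613/218582566 ≈ 38843.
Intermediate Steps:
b(-222, 172)/41786 + 11393/(((-24068 + 13606)/M)) = 172/41786 + 11393/(((-24068 + 13606)/(-35669))) = 172*(1/41786) + 11393/((-10462*(-1/35669))) = 86/20893 + 11393/(10462/35669) = 86/20893 + 11393*(35669/10462) = 86/20893 + 406376917/10462 = 8490433826613/218582566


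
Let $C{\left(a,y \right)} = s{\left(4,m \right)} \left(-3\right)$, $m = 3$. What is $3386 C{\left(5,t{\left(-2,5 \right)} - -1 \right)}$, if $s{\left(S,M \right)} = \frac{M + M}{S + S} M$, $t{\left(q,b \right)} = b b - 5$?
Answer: $- \frac{45711}{2} \approx -22856.0$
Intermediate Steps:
$t{\left(q,b \right)} = -5 + b^{2}$ ($t{\left(q,b \right)} = b^{2} - 5 = -5 + b^{2}$)
$s{\left(S,M \right)} = \frac{M^{2}}{S}$ ($s{\left(S,M \right)} = \frac{2 M}{2 S} M = 2 M \frac{1}{2 S} M = \frac{M}{S} M = \frac{M^{2}}{S}$)
$C{\left(a,y \right)} = - \frac{27}{4}$ ($C{\left(a,y \right)} = \frac{3^{2}}{4} \left(-3\right) = 9 \cdot \frac{1}{4} \left(-3\right) = \frac{9}{4} \left(-3\right) = - \frac{27}{4}$)
$3386 C{\left(5,t{\left(-2,5 \right)} - -1 \right)} = 3386 \left(- \frac{27}{4}\right) = - \frac{45711}{2}$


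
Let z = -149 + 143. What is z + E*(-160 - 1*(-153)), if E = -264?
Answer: 1842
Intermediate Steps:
z = -6
z + E*(-160 - 1*(-153)) = -6 - 264*(-160 - 1*(-153)) = -6 - 264*(-160 + 153) = -6 - 264*(-7) = -6 + 1848 = 1842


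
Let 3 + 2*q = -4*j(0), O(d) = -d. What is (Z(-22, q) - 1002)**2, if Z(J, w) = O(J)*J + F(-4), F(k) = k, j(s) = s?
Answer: 2220100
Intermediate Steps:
q = -3/2 (q = -3/2 + (-4*0)/2 = -3/2 + (1/2)*0 = -3/2 + 0 = -3/2 ≈ -1.5000)
Z(J, w) = -4 - J**2 (Z(J, w) = (-J)*J - 4 = -J**2 - 4 = -4 - J**2)
(Z(-22, q) - 1002)**2 = ((-4 - 1*(-22)**2) - 1002)**2 = ((-4 - 1*484) - 1002)**2 = ((-4 - 484) - 1002)**2 = (-488 - 1002)**2 = (-1490)**2 = 2220100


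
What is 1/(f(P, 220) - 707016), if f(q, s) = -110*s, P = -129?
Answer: -1/731216 ≈ -1.3676e-6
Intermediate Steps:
1/(f(P, 220) - 707016) = 1/(-110*220 - 707016) = 1/(-24200 - 707016) = 1/(-731216) = -1/731216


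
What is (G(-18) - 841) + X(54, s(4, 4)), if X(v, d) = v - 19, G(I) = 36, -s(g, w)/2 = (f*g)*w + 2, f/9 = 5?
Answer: -770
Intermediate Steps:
f = 45 (f = 9*5 = 45)
s(g, w) = -4 - 90*g*w (s(g, w) = -2*((45*g)*w + 2) = -2*(45*g*w + 2) = -2*(2 + 45*g*w) = -4 - 90*g*w)
X(v, d) = -19 + v
(G(-18) - 841) + X(54, s(4, 4)) = (36 - 841) + (-19 + 54) = -805 + 35 = -770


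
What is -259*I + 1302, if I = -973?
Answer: 253309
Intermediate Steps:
-259*I + 1302 = -259*(-973) + 1302 = 252007 + 1302 = 253309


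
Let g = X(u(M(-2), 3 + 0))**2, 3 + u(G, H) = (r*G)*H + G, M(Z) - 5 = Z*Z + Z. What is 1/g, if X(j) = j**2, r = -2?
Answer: 1/2085136 ≈ 4.7958e-7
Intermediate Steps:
M(Z) = 5 + Z + Z**2 (M(Z) = 5 + (Z*Z + Z) = 5 + (Z**2 + Z) = 5 + (Z + Z**2) = 5 + Z + Z**2)
u(G, H) = -3 + G - 2*G*H (u(G, H) = -3 + ((-2*G)*H + G) = -3 + (-2*G*H + G) = -3 + (G - 2*G*H) = -3 + G - 2*G*H)
g = 2085136 (g = ((-3 + (5 - 2 + (-2)**2) - 2*(5 - 2 + (-2)**2)*(3 + 0))**2)**2 = ((-3 + (5 - 2 + 4) - 2*(5 - 2 + 4)*3)**2)**2 = ((-3 + 7 - 2*7*3)**2)**2 = ((-3 + 7 - 42)**2)**2 = ((-38)**2)**2 = 1444**2 = 2085136)
1/g = 1/2085136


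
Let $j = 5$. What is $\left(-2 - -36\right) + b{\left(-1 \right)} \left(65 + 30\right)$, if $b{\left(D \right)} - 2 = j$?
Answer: $699$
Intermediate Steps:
$b{\left(D \right)} = 7$ ($b{\left(D \right)} = 2 + 5 = 7$)
$\left(-2 - -36\right) + b{\left(-1 \right)} \left(65 + 30\right) = \left(-2 - -36\right) + 7 \left(65 + 30\right) = \left(-2 + 36\right) + 7 \cdot 95 = 34 + 665 = 699$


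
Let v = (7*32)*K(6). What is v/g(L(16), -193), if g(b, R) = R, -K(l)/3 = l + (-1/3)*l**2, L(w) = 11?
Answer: -4032/193 ≈ -20.891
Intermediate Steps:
K(l) = l**2 - 3*l (K(l) = -3*(l + (-1/3)*l**2) = -3*(l + (-1*1/3)*l**2) = -3*(l - l**2/3) = l**2 - 3*l)
v = 4032 (v = (7*32)*(6*(-3 + 6)) = 224*(6*3) = 224*18 = 4032)
v/g(L(16), -193) = 4032/(-193) = 4032*(-1/193) = -4032/193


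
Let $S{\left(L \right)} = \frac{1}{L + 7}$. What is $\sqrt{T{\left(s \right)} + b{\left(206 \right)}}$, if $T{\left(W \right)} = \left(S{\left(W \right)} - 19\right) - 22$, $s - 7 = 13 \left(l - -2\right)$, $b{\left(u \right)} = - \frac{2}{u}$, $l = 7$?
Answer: $\frac{i \sqrt{7464880813}}{13493} \approx 6.4033 i$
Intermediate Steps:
$S{\left(L \right)} = \frac{1}{7 + L}$
$s = 124$ ($s = 7 + 13 \left(7 - -2\right) = 7 + 13 \left(7 + 2\right) = 7 + 13 \cdot 9 = 7 + 117 = 124$)
$T{\left(W \right)} = -41 + \frac{1}{7 + W}$ ($T{\left(W \right)} = \left(\frac{1}{7 + W} - 19\right) - 22 = \left(-19 + \frac{1}{7 + W}\right) - 22 = -41 + \frac{1}{7 + W}$)
$\sqrt{T{\left(s \right)} + b{\left(206 \right)}} = \sqrt{\frac{-286 - 5084}{7 + 124} - \frac{2}{206}} = \sqrt{\frac{-286 - 5084}{131} - \frac{1}{103}} = \sqrt{\frac{1}{131} \left(-5370\right) - \frac{1}{103}} = \sqrt{- \frac{5370}{131} - \frac{1}{103}} = \sqrt{- \frac{553241}{13493}} = \frac{i \sqrt{7464880813}}{13493}$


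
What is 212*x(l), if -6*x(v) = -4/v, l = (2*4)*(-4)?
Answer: -53/12 ≈ -4.4167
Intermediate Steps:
l = -32 (l = 8*(-4) = -32)
x(v) = 2/(3*v) (x(v) = -(-2)/(3*v) = 2/(3*v))
212*x(l) = 212*((⅔)/(-32)) = 212*((⅔)*(-1/32)) = 212*(-1/48) = -53/12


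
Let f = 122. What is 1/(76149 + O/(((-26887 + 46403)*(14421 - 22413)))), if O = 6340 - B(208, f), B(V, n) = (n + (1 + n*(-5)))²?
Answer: 51990624/3959034103919 ≈ 1.3132e-5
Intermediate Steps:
B(V, n) = (1 - 4*n)² (B(V, n) = (n + (1 - 5*n))² = (1 - 4*n)²)
O = -230829 (O = 6340 - (-1 + 4*122)² = 6340 - (-1 + 488)² = 6340 - 1*487² = 6340 - 1*237169 = 6340 - 237169 = -230829)
1/(76149 + O/(((-26887 + 46403)*(14421 - 22413)))) = 1/(76149 - 230829*1/((-26887 + 46403)*(14421 - 22413))) = 1/(76149 - 230829/(19516*(-7992))) = 1/(76149 - 230829/(-155971872)) = 1/(76149 - 230829*(-1/155971872)) = 1/(76149 + 76943/51990624) = 1/(3959034103919/51990624) = 51990624/3959034103919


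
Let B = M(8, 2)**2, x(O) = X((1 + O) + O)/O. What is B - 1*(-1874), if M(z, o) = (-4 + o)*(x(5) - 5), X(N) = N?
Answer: 47634/25 ≈ 1905.4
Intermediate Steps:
x(O) = (1 + 2*O)/O (x(O) = ((1 + O) + O)/O = (1 + 2*O)/O)
M(z, o) = 56/5 - 14*o/5 (M(z, o) = (-4 + o)*((2 + 1/5) - 5) = (-4 + o)*(11/5 - 5) = (-4 + o)*(-14/5) = 56/5 - 14*o/5)
B = 784/25 (B = (56/5 - 14/5*2)**2 = (56/5 - 28/5)**2 = (28/5)**2 = 784/25 ≈ 31.360)
B - 1*(-1874) = 784/25 - 1*(-1874) = 784/25 + 1874 = 47634/25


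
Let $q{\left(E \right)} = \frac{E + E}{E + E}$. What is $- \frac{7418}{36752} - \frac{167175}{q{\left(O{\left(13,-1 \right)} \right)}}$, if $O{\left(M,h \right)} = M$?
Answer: $- \frac{3072011509}{18376} \approx -1.6718 \cdot 10^{5}$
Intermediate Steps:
$q{\left(E \right)} = 1$ ($q{\left(E \right)} = \frac{2 E}{2 E} = 2 E \frac{1}{2 E} = 1$)
$- \frac{7418}{36752} - \frac{167175}{q{\left(O{\left(13,-1 \right)} \right)}} = - \frac{7418}{36752} - \frac{167175}{1} = \left(-7418\right) \frac{1}{36752} - 167175 = - \frac{3709}{18376} - 167175 = - \frac{3072011509}{18376}$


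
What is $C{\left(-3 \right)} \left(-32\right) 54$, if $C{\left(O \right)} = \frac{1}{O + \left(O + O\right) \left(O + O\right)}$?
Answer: $- \frac{576}{11} \approx -52.364$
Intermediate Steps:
$C{\left(O \right)} = \frac{1}{O + 4 O^{2}}$ ($C{\left(O \right)} = \frac{1}{O + 2 O 2 O} = \frac{1}{O + 4 O^{2}}$)
$C{\left(-3 \right)} \left(-32\right) 54 = \frac{1}{\left(-3\right) \left(1 + 4 \left(-3\right)\right)} \left(-32\right) 54 = - \frac{1}{3 \left(1 - 12\right)} \left(-32\right) 54 = - \frac{1}{3 \left(-11\right)} \left(-32\right) 54 = \left(- \frac{1}{3}\right) \left(- \frac{1}{11}\right) \left(-32\right) 54 = \frac{1}{33} \left(-32\right) 54 = \left(- \frac{32}{33}\right) 54 = - \frac{576}{11}$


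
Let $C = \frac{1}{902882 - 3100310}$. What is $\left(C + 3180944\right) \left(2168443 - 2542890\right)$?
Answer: $- \frac{2617345367348771857}{2197428} \approx -1.1911 \cdot 10^{12}$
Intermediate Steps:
$C = - \frac{1}{2197428}$ ($C = \frac{1}{902882 - 3100310} = \frac{1}{-2197428} = - \frac{1}{2197428} \approx -4.5508 \cdot 10^{-7}$)
$\left(C + 3180944\right) \left(2168443 - 2542890\right) = \left(- \frac{1}{2197428} + 3180944\right) \left(2168443 - 2542890\right) = \frac{6989895412031}{2197428} \left(-374447\right) = - \frac{2617345367348771857}{2197428}$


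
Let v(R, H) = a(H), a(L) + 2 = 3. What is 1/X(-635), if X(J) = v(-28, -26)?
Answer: 1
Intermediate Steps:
a(L) = 1 (a(L) = -2 + 3 = 1)
v(R, H) = 1
X(J) = 1
1/X(-635) = 1/1 = 1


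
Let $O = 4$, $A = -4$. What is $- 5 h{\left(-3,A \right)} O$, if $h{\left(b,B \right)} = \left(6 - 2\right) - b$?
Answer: $-140$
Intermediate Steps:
$h{\left(b,B \right)} = 4 - b$ ($h{\left(b,B \right)} = \left(6 - 2\right) - b = 4 - b$)
$- 5 h{\left(-3,A \right)} O = - 5 \left(4 - -3\right) 4 = - 5 \left(4 + 3\right) 4 = \left(-5\right) 7 \cdot 4 = \left(-35\right) 4 = -140$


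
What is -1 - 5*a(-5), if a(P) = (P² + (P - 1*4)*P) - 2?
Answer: -341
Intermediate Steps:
a(P) = -2 + P² + P*(-4 + P) (a(P) = (P² + (P - 4)*P) - 2 = (P² + (-4 + P)*P) - 2 = (P² + P*(-4 + P)) - 2 = -2 + P² + P*(-4 + P))
-1 - 5*a(-5) = -1 - 5*(-2 - 4*(-5) + 2*(-5)²) = -1 - 5*(-2 + 20 + 2*25) = -1 - 5*(-2 + 20 + 50) = -1 - 5*68 = -1 - 340 = -341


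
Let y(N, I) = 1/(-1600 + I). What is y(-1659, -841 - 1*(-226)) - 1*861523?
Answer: -1908273446/2215 ≈ -8.6152e+5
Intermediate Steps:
y(-1659, -841 - 1*(-226)) - 1*861523 = 1/(-1600 + (-841 - 1*(-226))) - 1*861523 = 1/(-1600 + (-841 + 226)) - 861523 = 1/(-1600 - 615) - 861523 = 1/(-2215) - 861523 = -1/2215 - 861523 = -1908273446/2215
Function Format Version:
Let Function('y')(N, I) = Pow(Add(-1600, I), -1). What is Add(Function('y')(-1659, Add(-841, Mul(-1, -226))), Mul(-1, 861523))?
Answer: Rational(-1908273446, 2215) ≈ -8.6152e+5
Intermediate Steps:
Add(Function('y')(-1659, Add(-841, Mul(-1, -226))), Mul(-1, 861523)) = Add(Pow(Add(-1600, Add(-841, Mul(-1, -226))), -1), Mul(-1, 861523)) = Add(Pow(Add(-1600, Add(-841, 226)), -1), -861523) = Add(Pow(Add(-1600, -615), -1), -861523) = Add(Pow(-2215, -1), -861523) = Add(Rational(-1, 2215), -861523) = Rational(-1908273446, 2215)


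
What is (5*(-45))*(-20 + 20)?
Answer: 0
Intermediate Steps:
(5*(-45))*(-20 + 20) = -225*0 = 0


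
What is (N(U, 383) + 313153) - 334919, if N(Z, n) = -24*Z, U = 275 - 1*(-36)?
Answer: -29230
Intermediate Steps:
U = 311 (U = 275 + 36 = 311)
(N(U, 383) + 313153) - 334919 = (-24*311 + 313153) - 334919 = (-7464 + 313153) - 334919 = 305689 - 334919 = -29230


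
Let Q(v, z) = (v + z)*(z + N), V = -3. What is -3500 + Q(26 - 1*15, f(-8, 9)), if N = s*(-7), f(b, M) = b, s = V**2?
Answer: -3713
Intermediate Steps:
s = 9 (s = (-3)**2 = 9)
N = -63 (N = 9*(-7) = -63)
Q(v, z) = (-63 + z)*(v + z) (Q(v, z) = (v + z)*(z - 63) = (v + z)*(-63 + z) = (-63 + z)*(v + z))
-3500 + Q(26 - 1*15, f(-8, 9)) = -3500 + ((-8)**2 - 63*(26 - 1*15) - 63*(-8) + (26 - 1*15)*(-8)) = -3500 + (64 - 63*(26 - 15) + 504 + (26 - 15)*(-8)) = -3500 + (64 - 63*11 + 504 + 11*(-8)) = -3500 + (64 - 693 + 504 - 88) = -3500 - 213 = -3713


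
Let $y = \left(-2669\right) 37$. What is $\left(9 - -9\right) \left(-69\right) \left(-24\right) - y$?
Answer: $128561$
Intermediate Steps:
$y = -98753$
$\left(9 - -9\right) \left(-69\right) \left(-24\right) - y = \left(9 - -9\right) \left(-69\right) \left(-24\right) - -98753 = \left(9 + 9\right) \left(-69\right) \left(-24\right) + 98753 = 18 \left(-69\right) \left(-24\right) + 98753 = \left(-1242\right) \left(-24\right) + 98753 = 29808 + 98753 = 128561$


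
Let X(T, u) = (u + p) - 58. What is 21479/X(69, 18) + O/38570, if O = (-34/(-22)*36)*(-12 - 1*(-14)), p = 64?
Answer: 4556462353/5091240 ≈ 894.96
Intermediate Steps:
X(T, u) = 6 + u (X(T, u) = (u + 64) - 58 = (64 + u) - 58 = 6 + u)
O = 1224/11 (O = (-34*(-1/22)*36)*(-12 + 14) = ((17/11)*36)*2 = (612/11)*2 = 1224/11 ≈ 111.27)
21479/X(69, 18) + O/38570 = 21479/(6 + 18) + (1224/11)/38570 = 21479/24 + (1224/11)*(1/38570) = 21479*(1/24) + 612/212135 = 21479/24 + 612/212135 = 4556462353/5091240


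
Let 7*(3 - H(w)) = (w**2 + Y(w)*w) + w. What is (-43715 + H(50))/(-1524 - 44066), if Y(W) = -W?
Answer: 153017/159565 ≈ 0.95896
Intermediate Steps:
H(w) = 3 - w/7 (H(w) = 3 - ((w**2 + (-w)*w) + w)/7 = 3 - ((w**2 - w**2) + w)/7 = 3 - (0 + w)/7 = 3 - w/7)
(-43715 + H(50))/(-1524 - 44066) = (-43715 + (3 - 1/7*50))/(-1524 - 44066) = (-43715 + (3 - 50/7))/(-45590) = (-43715 - 29/7)*(-1/45590) = -306034/7*(-1/45590) = 153017/159565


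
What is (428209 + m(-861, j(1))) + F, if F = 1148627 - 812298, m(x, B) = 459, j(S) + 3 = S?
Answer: 764997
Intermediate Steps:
j(S) = -3 + S
F = 336329
(428209 + m(-861, j(1))) + F = (428209 + 459) + 336329 = 428668 + 336329 = 764997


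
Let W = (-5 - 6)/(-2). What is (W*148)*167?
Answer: 135938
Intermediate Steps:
W = 11/2 (W = -11*(-1/2) = 11/2 ≈ 5.5000)
(W*148)*167 = ((11/2)*148)*167 = 814*167 = 135938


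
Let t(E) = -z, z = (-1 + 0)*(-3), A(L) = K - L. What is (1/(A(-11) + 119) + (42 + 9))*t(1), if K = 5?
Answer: -6886/45 ≈ -153.02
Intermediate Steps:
A(L) = 5 - L
z = 3 (z = -1*(-3) = 3)
t(E) = -3 (t(E) = -1*3 = -3)
(1/(A(-11) + 119) + (42 + 9))*t(1) = (1/((5 - 1*(-11)) + 119) + (42 + 9))*(-3) = (1/((5 + 11) + 119) + 51)*(-3) = (1/(16 + 119) + 51)*(-3) = (1/135 + 51)*(-3) = (6886/135)*(-3) = -6886/45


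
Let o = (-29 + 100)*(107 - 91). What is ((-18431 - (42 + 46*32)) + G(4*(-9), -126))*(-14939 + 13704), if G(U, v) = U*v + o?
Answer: 17627155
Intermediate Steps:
o = 1136 (o = 71*16 = 1136)
G(U, v) = 1136 + U*v (G(U, v) = U*v + 1136 = 1136 + U*v)
((-18431 - (42 + 46*32)) + G(4*(-9), -126))*(-14939 + 13704) = ((-18431 - (42 + 46*32)) + (1136 + (4*(-9))*(-126)))*(-14939 + 13704) = ((-18431 - (42 + 1472)) + (1136 - 36*(-126)))*(-1235) = ((-18431 - 1*1514) + (1136 + 4536))*(-1235) = ((-18431 - 1514) + 5672)*(-1235) = (-19945 + 5672)*(-1235) = -14273*(-1235) = 17627155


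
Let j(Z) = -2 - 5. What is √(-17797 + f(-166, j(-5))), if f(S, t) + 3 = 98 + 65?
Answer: I*√17637 ≈ 132.8*I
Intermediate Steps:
j(Z) = -7
f(S, t) = 160 (f(S, t) = -3 + (98 + 65) = -3 + 163 = 160)
√(-17797 + f(-166, j(-5))) = √(-17797 + 160) = √(-17637) = I*√17637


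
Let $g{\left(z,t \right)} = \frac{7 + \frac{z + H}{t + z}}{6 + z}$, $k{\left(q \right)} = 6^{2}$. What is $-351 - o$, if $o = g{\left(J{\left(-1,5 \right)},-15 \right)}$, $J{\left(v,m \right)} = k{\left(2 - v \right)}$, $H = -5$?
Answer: $- \frac{154880}{441} \approx -351.2$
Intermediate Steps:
$k{\left(q \right)} = 36$
$J{\left(v,m \right)} = 36$
$g{\left(z,t \right)} = \frac{7 + \frac{-5 + z}{t + z}}{6 + z}$ ($g{\left(z,t \right)} = \frac{7 + \frac{z - 5}{t + z}}{6 + z} = \frac{7 + \frac{-5 + z}{t + z}}{6 + z}$)
$o = \frac{89}{441}$ ($o = \frac{-5 + 7 \left(-15\right) + 8 \cdot 36}{36^{2} + 6 \left(-15\right) + 6 \cdot 36 - 540} = \frac{-5 - 105 + 288}{1296 - 90 + 216 - 540} = \frac{1}{882} \cdot 178 = \frac{89}{441} \approx 0.20181$)
$-351 - o = -351 - \frac{89}{441} = - \frac{154880}{441}$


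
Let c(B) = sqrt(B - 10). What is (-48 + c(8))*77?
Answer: -3696 + 77*I*sqrt(2) ≈ -3696.0 + 108.89*I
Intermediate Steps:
c(B) = sqrt(-10 + B)
(-48 + c(8))*77 = (-48 + sqrt(-10 + 8))*77 = (-48 + sqrt(-2))*77 = (-48 + I*sqrt(2))*77 = -3696 + 77*I*sqrt(2)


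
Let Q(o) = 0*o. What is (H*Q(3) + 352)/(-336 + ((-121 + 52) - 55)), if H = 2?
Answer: -88/115 ≈ -0.76522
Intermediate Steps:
Q(o) = 0
(H*Q(3) + 352)/(-336 + ((-121 + 52) - 55)) = (2*0 + 352)/(-336 + ((-121 + 52) - 55)) = (0 + 352)/(-336 + (-69 - 55)) = 352/(-336 - 124) = 352/(-460) = 352*(-1/460) = -88/115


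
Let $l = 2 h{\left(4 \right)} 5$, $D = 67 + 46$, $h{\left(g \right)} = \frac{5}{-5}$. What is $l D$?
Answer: $-1130$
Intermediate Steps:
$h{\left(g \right)} = -1$ ($h{\left(g \right)} = 5 \left(- \frac{1}{5}\right) = -1$)
$D = 113$
$l = -10$ ($l = 2 \left(-1\right) 5 = \left(-2\right) 5 = -10$)
$l D = \left(-10\right) 113 = -1130$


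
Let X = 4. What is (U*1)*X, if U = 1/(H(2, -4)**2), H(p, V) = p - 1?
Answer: 4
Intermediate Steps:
H(p, V) = -1 + p
U = 1 (U = 1/((-1 + 2)**2) = 1/(1**2) = 1/1 = 1)
(U*1)*X = (1*1)*4 = 1*4 = 4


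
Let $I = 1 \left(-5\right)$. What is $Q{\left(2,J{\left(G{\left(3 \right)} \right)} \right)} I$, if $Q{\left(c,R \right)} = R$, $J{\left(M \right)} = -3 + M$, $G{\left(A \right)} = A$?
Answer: $0$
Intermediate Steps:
$I = -5$
$Q{\left(2,J{\left(G{\left(3 \right)} \right)} \right)} I = \left(-3 + 3\right) \left(-5\right) = 0 \left(-5\right) = 0$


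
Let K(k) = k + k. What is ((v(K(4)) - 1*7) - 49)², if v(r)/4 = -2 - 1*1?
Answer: 4624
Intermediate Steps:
K(k) = 2*k
v(r) = -12 (v(r) = 4*(-2 - 1*1) = 4*(-2 - 1) = 4*(-3) = -12)
((v(K(4)) - 1*7) - 49)² = ((-12 - 1*7) - 49)² = ((-12 - 7) - 49)² = (-19 - 49)² = (-68)² = 4624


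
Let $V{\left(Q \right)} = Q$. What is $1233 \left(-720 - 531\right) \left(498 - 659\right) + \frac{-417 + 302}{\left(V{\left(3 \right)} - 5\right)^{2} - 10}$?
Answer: $\frac{1490038693}{6} \approx 2.4834 \cdot 10^{8}$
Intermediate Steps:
$1233 \left(-720 - 531\right) \left(498 - 659\right) + \frac{-417 + 302}{\left(V{\left(3 \right)} - 5\right)^{2} - 10} = 1233 \left(-720 - 531\right) \left(498 - 659\right) + \frac{-417 + 302}{\left(3 - 5\right)^{2} - 10} = 1233 \left(\left(-1251\right) \left(-161\right)\right) - \frac{115}{\left(-2\right)^{2} - 10} = 1233 \cdot 201411 - \frac{115}{4 - 10} = 248339763 - \frac{115}{-6} = 248339763 - - \frac{115}{6} = 248339763 + \frac{115}{6} = \frac{1490038693}{6}$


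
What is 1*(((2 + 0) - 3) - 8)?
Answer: -9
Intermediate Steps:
1*(((2 + 0) - 3) - 8) = 1*((2 - 3) - 8) = 1*(-1 - 8) = 1*(-9) = -9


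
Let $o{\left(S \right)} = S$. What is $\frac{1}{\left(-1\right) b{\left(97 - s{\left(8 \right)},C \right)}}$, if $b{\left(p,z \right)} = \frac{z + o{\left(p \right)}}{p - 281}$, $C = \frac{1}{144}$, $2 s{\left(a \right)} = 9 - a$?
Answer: $\frac{26568}{13897} \approx 1.9118$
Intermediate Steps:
$s{\left(a \right)} = \frac{9}{2} - \frac{a}{2}$ ($s{\left(a \right)} = \frac{9 - a}{2} = \frac{9}{2} - \frac{a}{2}$)
$C = \frac{1}{144} \approx 0.0069444$
$b{\left(p,z \right)} = \frac{p + z}{-281 + p}$ ($b{\left(p,z \right)} = \frac{z + p}{p - 281} = \frac{p + z}{-281 + p}$)
$\frac{1}{\left(-1\right) b{\left(97 - s{\left(8 \right)},C \right)}} = \frac{1}{\left(-1\right) \frac{\left(97 - \left(\frac{9}{2} - 4\right)\right) + \frac{1}{144}}{-281 + \left(97 - \left(\frac{9}{2} - 4\right)\right)}} = \frac{1}{\left(-1\right) \frac{\left(97 - \frac{1}{2}\right) + \frac{1}{144}}{-281 + \left(97 - \frac{1}{2}\right)}} = \frac{1}{\left(-1\right) \frac{\frac{193}{2} + \frac{1}{144}}{-281 + \frac{193}{2}}} = \frac{1}{\left(-1\right) \frac{1}{- \frac{369}{2}} \cdot \frac{13897}{144}} = \frac{1}{\left(-1\right) \left(\left(- \frac{2}{369}\right) \frac{13897}{144}\right)} = \frac{1}{\left(-1\right) \left(- \frac{13897}{26568}\right)} = \frac{1}{\frac{13897}{26568}} = \frac{26568}{13897}$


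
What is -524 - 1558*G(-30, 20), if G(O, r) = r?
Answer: -31684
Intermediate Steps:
-524 - 1558*G(-30, 20) = -524 - 1558*20 = -524 - 31160 = -31684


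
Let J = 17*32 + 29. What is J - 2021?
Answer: -1448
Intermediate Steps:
J = 573 (J = 544 + 29 = 573)
J - 2021 = 573 - 2021 = -1448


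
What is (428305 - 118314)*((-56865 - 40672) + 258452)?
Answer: 49882201765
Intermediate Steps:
(428305 - 118314)*((-56865 - 40672) + 258452) = 309991*(-97537 + 258452) = 309991*160915 = 49882201765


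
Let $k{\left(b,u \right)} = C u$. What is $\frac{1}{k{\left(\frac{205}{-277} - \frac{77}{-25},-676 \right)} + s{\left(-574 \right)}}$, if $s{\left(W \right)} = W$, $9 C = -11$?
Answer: $\frac{9}{2270} \approx 0.0039648$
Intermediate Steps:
$C = - \frac{11}{9}$ ($C = \frac{1}{9} \left(-11\right) = - \frac{11}{9} \approx -1.2222$)
$k{\left(b,u \right)} = - \frac{11 u}{9}$
$\frac{1}{k{\left(\frac{205}{-277} - \frac{77}{-25},-676 \right)} + s{\left(-574 \right)}} = \frac{1}{\left(- \frac{11}{9}\right) \left(-676\right) - 574} = \frac{1}{\frac{7436}{9} - 574} = \frac{1}{\frac{2270}{9}} = \frac{9}{2270}$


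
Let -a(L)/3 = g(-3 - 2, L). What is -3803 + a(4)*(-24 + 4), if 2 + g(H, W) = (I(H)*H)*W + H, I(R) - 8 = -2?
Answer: -11423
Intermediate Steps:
I(R) = 6 (I(R) = 8 - 2 = 6)
g(H, W) = -2 + H + 6*H*W (g(H, W) = -2 + ((6*H)*W + H) = -2 + (6*H*W + H) = -2 + (H + 6*H*W) = -2 + H + 6*H*W)
a(L) = 21 + 90*L (a(L) = -3*(-2 + (-3 - 2) + 6*(-3 - 2)*L) = -3*(-2 - 5 + 6*(-5)*L) = -3*(-2 - 5 - 30*L) = -3*(-7 - 30*L) = 21 + 90*L)
-3803 + a(4)*(-24 + 4) = -3803 + (21 + 90*4)*(-24 + 4) = -3803 + (21 + 360)*(-20) = -3803 + 381*(-20) = -3803 - 7620 = -11423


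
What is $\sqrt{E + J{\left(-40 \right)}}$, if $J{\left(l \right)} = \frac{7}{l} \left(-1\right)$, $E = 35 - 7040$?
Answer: $\frac{i \sqrt{2801930}}{20} \approx 83.695 i$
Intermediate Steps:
$E = -7005$ ($E = 35 - 7040 = -7005$)
$J{\left(l \right)} = - \frac{7}{l}$
$\sqrt{E + J{\left(-40 \right)}} = \sqrt{-7005 - \frac{7}{-40}} = \sqrt{-7005 - - \frac{7}{40}} = \sqrt{-7005 + \frac{7}{40}} = \sqrt{- \frac{280193}{40}} = \frac{i \sqrt{2801930}}{20}$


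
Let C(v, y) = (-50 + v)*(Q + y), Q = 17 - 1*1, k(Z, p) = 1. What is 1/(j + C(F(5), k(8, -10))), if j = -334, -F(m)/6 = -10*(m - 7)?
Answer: -1/3224 ≈ -0.00031017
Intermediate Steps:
F(m) = -420 + 60*m (F(m) = -(-60)*(m - 7) = -(-60)*(-7 + m) = -6*(70 - 10*m) = -420 + 60*m)
Q = 16 (Q = 17 - 1 = 16)
C(v, y) = (-50 + v)*(16 + y)
1/(j + C(F(5), k(8, -10))) = 1/(-334 + (-800 - 50*1 + 16*(-420 + 60*5) + (-420 + 60*5)*1)) = 1/(-334 + (-800 - 50 + 16*(-420 + 300) + (-420 + 300)*1)) = 1/(-334 + (-800 - 50 + 16*(-120) - 120*1)) = 1/(-334 + (-800 - 50 - 1920 - 120)) = 1/(-334 - 2890) = 1/(-3224) = -1/3224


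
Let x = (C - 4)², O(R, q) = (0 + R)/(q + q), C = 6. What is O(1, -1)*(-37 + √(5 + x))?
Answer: 17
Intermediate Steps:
O(R, q) = R/(2*q) (O(R, q) = R/((2*q)) = R*(1/(2*q)) = R/(2*q))
x = 4 (x = (6 - 4)² = 2² = 4)
O(1, -1)*(-37 + √(5 + x)) = ((½)*1/(-1))*(-37 + √(5 + 4)) = ((½)*1*(-1))*(-37 + √9) = -(-37 + 3)/2 = -½*(-34) = 17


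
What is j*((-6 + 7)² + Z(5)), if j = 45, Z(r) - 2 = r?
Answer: 360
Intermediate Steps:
Z(r) = 2 + r
j*((-6 + 7)² + Z(5)) = 45*((-6 + 7)² + (2 + 5)) = 45*(1² + 7) = 45*(1 + 7) = 45*8 = 360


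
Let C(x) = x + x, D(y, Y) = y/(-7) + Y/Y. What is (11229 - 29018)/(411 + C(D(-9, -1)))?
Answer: -124523/2909 ≈ -42.806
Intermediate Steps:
D(y, Y) = 1 - y/7 (D(y, Y) = y*(-⅐) + 1 = -y/7 + 1 = 1 - y/7)
C(x) = 2*x
(11229 - 29018)/(411 + C(D(-9, -1))) = (11229 - 29018)/(411 + 2*(1 - ⅐*(-9))) = -17789/(411 + 2*(1 + 9/7)) = -17789/(411 + 2*(16/7)) = -17789/(411 + 32/7) = -17789/2909/7 = -17789*7/2909 = -124523/2909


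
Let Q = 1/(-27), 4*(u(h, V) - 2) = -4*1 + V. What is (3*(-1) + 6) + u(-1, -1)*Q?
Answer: 107/36 ≈ 2.9722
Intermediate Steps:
u(h, V) = 1 + V/4 (u(h, V) = 2 + (-4*1 + V)/4 = 2 + (-4 + V)/4 = 2 + (-1 + V/4) = 1 + V/4)
Q = -1/27 ≈ -0.037037
(3*(-1) + 6) + u(-1, -1)*Q = (3*(-1) + 6) + (1 + (¼)*(-1))*(-1/27) = (-3 + 6) + (1 - ¼)*(-1/27) = 3 + (¾)*(-1/27) = 3 - 1/36 = 107/36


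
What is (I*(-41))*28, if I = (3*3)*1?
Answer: -10332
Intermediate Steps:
I = 9 (I = 9*1 = 9)
(I*(-41))*28 = (9*(-41))*28 = -369*28 = -10332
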